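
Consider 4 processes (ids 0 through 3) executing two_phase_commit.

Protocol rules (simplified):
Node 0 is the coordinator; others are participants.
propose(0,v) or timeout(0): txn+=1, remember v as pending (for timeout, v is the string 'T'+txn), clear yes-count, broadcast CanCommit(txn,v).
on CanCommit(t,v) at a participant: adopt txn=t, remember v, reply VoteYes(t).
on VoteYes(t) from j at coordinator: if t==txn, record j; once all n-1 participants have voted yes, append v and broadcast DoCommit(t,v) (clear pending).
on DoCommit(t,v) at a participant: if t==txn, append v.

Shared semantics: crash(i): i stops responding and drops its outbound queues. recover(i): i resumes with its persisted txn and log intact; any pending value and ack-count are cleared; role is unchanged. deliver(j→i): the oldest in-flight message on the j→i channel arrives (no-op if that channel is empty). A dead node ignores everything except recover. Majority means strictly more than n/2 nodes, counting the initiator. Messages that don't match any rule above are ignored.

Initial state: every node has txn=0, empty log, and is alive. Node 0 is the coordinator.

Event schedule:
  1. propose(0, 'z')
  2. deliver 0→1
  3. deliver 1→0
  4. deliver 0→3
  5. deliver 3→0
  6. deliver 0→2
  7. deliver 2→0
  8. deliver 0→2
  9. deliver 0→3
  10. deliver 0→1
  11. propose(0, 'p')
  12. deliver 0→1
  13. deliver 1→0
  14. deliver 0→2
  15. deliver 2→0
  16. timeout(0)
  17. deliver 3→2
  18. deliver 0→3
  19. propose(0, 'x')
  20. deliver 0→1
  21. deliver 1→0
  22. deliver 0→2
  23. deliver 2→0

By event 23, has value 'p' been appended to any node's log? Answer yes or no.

no

e1 propose(0,'z'): 0[coor,t=1,-]
e2 deliver 0→1: 1[part,t=1,-]
e3 deliver 1→0: ·
e4 deliver 0→3: 3[part,t=1,-]
e5 deliver 3→0: ·
e6 deliver 0→2: 2[part,t=1,-]
e7 deliver 2→0: 0[coor,t=1,z]
e8 deliver 0→2: 2[part,t=1,z]
e9 deliver 0→3: 3[part,t=1,z]
e10 deliver 0→1: 1[part,t=1,z]
e11 propose(0,'p'): 0[coor,t=2,z]
e12 deliver 0→1: 1[part,t=2,z]
e13 deliver 1→0: ·
e14 deliver 0→2: 2[part,t=2,z]
e15 deliver 2→0: ·
e16 timeout(0): 0[coor,t=3,z]
e17 deliver 3→2: ·
e18 deliver 0→3: 3[part,t=2,z]
e19 propose(0,'x'): 0[coor,t=4,z]
e20 deliver 0→1: 1[part,t=3,z]
e21 deliver 1→0: ·
e22 deliver 0→2: 2[part,t=3,z]
e23 deliver 2→0: ·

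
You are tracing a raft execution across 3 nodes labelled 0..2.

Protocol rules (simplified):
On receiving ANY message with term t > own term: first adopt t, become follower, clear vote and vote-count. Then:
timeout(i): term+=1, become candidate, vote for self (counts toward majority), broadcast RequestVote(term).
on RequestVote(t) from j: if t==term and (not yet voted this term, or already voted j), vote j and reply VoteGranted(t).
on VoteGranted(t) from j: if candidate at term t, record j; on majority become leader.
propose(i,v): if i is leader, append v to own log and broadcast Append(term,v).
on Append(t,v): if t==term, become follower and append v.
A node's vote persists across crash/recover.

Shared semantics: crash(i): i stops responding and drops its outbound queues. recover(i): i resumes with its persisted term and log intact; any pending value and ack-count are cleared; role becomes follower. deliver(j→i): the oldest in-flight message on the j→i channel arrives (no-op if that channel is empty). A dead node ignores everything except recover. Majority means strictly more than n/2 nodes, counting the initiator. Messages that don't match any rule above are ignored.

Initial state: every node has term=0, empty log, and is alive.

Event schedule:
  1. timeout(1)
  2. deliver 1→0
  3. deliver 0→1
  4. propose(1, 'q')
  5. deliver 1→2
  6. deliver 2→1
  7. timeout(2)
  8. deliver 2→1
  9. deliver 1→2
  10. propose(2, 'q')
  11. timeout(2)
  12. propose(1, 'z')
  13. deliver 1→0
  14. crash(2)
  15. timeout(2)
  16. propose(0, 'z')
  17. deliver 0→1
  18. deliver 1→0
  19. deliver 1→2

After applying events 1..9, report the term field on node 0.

1

1. timeout(1):  <1:cand t1 ->
2. deliver 1→0:  <0:foll t1 ->
3. deliver 0→1:  <1:lead t1 ->
4. propose(1,'q'):  <1:lead t1 q>
5. deliver 1→2:  <2:foll t1 ->
6. deliver 2→1:  nop
7. timeout(2):  <2:cand t2 ->
8. deliver 2→1:  <1:foll t2 q>
9. deliver 1→2:  nop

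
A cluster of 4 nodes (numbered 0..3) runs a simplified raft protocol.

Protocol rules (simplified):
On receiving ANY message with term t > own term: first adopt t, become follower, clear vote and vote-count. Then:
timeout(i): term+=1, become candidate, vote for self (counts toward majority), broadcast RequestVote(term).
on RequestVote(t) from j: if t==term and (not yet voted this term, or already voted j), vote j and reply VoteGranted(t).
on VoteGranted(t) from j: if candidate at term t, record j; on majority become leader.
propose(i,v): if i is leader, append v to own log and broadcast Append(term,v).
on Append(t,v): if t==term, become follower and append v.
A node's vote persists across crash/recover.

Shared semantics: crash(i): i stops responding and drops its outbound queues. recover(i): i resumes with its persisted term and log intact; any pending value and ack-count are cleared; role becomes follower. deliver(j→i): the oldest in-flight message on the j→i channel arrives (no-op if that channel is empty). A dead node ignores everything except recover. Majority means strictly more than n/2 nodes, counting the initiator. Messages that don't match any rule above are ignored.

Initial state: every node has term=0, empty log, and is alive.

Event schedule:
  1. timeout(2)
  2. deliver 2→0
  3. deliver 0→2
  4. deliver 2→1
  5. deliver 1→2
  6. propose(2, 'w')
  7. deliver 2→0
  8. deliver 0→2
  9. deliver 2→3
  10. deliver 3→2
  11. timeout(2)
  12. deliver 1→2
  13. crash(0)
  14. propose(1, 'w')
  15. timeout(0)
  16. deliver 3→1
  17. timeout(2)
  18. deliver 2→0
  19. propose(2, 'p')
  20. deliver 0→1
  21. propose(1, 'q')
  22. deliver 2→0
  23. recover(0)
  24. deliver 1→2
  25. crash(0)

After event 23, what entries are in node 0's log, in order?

step 1 timeout(2): 2={cand,t=1,log=-}
step 2 deliver 2→0: 0={foll,t=1,log=-}
step 3 deliver 0→2: —
step 4 deliver 2→1: 1={foll,t=1,log=-}
step 5 deliver 1→2: 2={lead,t=1,log=-}
step 6 propose(2,'w'): 2={lead,t=1,log=w}
step 7 deliver 2→0: 0={foll,t=1,log=w}
step 8 deliver 0→2: —
step 9 deliver 2→3: 3={foll,t=1,log=-}
step 10 deliver 3→2: —
step 11 timeout(2): 2={cand,t=2,log=w}
step 12 deliver 1→2: —
step 13 crash(0): 0={✗foll,t=1,log=w}
step 14 propose(1,'w'): —
step 15 timeout(0): —
step 16 deliver 3→1: —
step 17 timeout(2): 2={cand,t=3,log=w}
step 18 deliver 2→0: —
step 19 propose(2,'p'): —
step 20 deliver 0→1: —
step 21 propose(1,'q'): —
step 22 deliver 2→0: —
step 23 recover(0): 0={foll,t=1,log=w}

w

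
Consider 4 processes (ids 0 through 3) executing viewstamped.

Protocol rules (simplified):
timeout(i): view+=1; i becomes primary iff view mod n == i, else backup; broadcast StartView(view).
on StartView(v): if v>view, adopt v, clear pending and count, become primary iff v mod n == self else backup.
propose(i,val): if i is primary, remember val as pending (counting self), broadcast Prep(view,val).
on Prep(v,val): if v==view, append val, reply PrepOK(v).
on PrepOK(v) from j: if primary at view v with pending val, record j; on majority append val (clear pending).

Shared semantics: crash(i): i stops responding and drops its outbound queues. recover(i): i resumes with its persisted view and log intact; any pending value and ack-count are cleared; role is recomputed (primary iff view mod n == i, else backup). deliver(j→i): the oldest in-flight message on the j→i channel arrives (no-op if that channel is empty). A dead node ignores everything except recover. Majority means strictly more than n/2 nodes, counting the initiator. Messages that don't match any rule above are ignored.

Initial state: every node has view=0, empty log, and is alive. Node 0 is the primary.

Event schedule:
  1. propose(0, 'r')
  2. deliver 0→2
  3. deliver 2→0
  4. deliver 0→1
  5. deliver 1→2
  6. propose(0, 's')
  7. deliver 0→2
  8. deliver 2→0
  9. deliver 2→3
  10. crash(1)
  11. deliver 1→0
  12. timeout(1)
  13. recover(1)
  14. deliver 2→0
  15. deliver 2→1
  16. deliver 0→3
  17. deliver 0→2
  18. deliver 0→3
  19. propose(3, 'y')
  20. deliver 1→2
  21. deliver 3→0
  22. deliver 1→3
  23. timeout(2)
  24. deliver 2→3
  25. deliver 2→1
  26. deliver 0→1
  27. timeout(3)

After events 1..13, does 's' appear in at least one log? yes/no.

[1] propose(0,'r') → ∅
[2] deliver 0→2 → N2(back v0 [r])
[3] deliver 2→0 → ∅
[4] deliver 0→1 → N1(back v0 [r])
[5] deliver 1→2 → ∅
[6] propose(0,'s') → ∅
[7] deliver 0→2 → N2(back v0 [r,s])
[8] deliver 2→0 → ∅
[9] deliver 2→3 → ∅
[10] crash(1) → N1(✗back v0 [r])
[11] deliver 1→0 → ∅
[12] timeout(1) → ∅
[13] recover(1) → N1(back v0 [r])

yes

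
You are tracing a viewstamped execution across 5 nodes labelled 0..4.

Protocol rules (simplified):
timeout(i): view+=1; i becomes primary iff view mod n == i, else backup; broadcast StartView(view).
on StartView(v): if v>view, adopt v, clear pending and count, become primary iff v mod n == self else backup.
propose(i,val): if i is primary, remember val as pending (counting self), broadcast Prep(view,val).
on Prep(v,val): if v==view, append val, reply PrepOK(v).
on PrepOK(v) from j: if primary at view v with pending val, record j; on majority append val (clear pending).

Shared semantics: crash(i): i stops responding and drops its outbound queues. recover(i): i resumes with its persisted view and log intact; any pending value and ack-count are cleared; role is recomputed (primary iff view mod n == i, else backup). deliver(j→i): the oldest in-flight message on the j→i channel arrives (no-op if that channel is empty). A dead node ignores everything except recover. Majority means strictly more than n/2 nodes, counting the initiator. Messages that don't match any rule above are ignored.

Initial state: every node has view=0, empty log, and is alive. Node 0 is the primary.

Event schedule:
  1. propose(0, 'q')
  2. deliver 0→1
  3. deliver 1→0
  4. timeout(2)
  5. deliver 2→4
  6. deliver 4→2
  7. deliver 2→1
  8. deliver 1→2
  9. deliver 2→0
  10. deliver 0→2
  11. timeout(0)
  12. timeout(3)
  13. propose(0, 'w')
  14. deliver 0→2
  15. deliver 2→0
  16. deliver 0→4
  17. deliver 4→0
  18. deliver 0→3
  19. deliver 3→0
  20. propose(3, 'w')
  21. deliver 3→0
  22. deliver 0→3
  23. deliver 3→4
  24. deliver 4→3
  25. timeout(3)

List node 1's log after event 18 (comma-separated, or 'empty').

after 1 — propose(0,'q'): ·
after 2 — deliver 0→1: n1:back/v0/[q]
after 3 — deliver 1→0: ·
after 4 — timeout(2): n2:back/v1/[-]
after 5 — deliver 2→4: n4:back/v1/[-]
after 6 — deliver 4→2: ·
after 7 — deliver 2→1: n1:prim/v1/[q]
after 8 — deliver 1→2: ·
after 9 — deliver 2→0: n0:back/v1/[-]
after 10 — deliver 0→2: ·
after 11 — timeout(0): n0:back/v2/[-]
after 12 — timeout(3): n3:back/v1/[-]
after 13 — propose(0,'w'): ·
after 14 — deliver 0→2: n2:prim/v2/[-]
after 15 — deliver 2→0: ·
after 16 — deliver 0→4: ·
after 17 — deliver 4→0: ·
after 18 — deliver 0→3: ·

q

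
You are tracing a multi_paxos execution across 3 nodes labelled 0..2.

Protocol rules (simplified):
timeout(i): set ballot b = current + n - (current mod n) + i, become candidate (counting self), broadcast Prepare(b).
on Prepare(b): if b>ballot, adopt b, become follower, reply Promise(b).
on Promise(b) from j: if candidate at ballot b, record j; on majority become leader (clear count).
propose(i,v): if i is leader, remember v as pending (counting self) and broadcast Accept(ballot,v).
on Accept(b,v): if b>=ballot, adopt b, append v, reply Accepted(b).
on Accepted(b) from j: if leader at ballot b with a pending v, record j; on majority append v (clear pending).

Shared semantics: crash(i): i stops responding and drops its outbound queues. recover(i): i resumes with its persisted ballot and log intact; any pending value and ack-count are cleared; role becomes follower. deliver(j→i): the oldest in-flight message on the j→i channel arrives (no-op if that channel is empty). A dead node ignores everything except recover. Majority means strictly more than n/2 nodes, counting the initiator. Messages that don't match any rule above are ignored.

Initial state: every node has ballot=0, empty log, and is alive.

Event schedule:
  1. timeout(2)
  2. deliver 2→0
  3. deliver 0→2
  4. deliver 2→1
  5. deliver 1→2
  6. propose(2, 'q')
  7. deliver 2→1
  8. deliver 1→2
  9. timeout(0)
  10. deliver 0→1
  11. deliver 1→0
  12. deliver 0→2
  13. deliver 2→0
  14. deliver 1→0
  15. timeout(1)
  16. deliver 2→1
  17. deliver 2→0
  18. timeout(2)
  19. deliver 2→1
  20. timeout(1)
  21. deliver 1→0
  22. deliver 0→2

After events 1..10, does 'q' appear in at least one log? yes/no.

yes

1. timeout(2):  <2:cand b5 ->
2. deliver 2→0:  <0:foll b5 ->
3. deliver 0→2:  <2:lead b5 ->
4. deliver 2→1:  <1:foll b5 ->
5. deliver 1→2:  nop
6. propose(2,'q'):  nop
7. deliver 2→1:  <1:foll b5 q>
8. deliver 1→2:  <2:lead b5 q>
9. timeout(0):  <0:cand b6 ->
10. deliver 0→1:  <1:foll b6 q>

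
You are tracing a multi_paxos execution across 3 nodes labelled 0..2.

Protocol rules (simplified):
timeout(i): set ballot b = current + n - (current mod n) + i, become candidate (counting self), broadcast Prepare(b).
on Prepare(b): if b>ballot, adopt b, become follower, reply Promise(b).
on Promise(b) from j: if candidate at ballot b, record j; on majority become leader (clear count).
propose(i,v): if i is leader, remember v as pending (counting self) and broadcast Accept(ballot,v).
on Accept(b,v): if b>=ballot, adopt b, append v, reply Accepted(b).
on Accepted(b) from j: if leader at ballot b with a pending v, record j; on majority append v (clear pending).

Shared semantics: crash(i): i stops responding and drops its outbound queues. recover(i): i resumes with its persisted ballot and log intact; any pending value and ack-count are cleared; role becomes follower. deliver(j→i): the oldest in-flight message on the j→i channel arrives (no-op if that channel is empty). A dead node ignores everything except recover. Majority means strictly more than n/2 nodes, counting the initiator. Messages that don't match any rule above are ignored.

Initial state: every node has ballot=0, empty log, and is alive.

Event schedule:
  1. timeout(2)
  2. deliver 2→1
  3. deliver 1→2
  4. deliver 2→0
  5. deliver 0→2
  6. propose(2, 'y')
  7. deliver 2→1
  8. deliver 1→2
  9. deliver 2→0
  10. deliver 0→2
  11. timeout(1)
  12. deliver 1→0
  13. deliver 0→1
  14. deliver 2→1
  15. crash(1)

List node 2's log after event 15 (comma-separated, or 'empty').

y

1. timeout(2):  <2:cand b5 ->
2. deliver 2→1:  <1:foll b5 ->
3. deliver 1→2:  <2:lead b5 ->
4. deliver 2→0:  <0:foll b5 ->
5. deliver 0→2:  nop
6. propose(2,'y'):  nop
7. deliver 2→1:  <1:foll b5 y>
8. deliver 1→2:  <2:lead b5 y>
9. deliver 2→0:  <0:foll b5 y>
10. deliver 0→2:  nop
11. timeout(1):  <1:cand b7 y>
12. deliver 1→0:  <0:foll b7 y>
13. deliver 0→1:  <1:lead b7 y>
14. deliver 2→1:  nop
15. crash(1):  <1:✗lead b7 y>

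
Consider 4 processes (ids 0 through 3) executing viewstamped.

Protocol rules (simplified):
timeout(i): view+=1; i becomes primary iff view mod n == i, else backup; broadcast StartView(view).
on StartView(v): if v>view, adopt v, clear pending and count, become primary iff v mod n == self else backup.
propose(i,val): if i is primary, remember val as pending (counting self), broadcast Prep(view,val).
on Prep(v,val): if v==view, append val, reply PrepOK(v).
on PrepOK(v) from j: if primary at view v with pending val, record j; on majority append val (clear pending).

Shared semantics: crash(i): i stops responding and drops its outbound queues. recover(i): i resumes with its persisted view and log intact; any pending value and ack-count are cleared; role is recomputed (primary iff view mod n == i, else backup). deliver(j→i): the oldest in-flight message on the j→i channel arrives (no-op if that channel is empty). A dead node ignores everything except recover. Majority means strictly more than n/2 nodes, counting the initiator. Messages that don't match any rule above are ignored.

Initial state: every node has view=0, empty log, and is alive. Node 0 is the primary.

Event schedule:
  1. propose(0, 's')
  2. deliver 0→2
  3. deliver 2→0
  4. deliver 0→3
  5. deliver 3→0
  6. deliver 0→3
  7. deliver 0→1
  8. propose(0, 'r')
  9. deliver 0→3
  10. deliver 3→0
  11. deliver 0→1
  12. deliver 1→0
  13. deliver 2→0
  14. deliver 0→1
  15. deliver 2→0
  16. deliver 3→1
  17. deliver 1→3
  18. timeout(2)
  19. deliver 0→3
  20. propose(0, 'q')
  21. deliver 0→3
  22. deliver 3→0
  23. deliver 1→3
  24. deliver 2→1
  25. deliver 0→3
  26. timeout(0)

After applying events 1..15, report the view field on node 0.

e1 propose(0,'s'): ·
e2 deliver 0→2: 2[back,v=0,s]
e3 deliver 2→0: ·
e4 deliver 0→3: 3[back,v=0,s]
e5 deliver 3→0: 0[prim,v=0,s]
e6 deliver 0→3: ·
e7 deliver 0→1: 1[back,v=0,s]
e8 propose(0,'r'): ·
e9 deliver 0→3: 3[back,v=0,s,r]
e10 deliver 3→0: ·
e11 deliver 0→1: 1[back,v=0,s,r]
e12 deliver 1→0: 0[prim,v=0,s,r]
e13 deliver 2→0: ·
e14 deliver 0→1: ·
e15 deliver 2→0: ·

0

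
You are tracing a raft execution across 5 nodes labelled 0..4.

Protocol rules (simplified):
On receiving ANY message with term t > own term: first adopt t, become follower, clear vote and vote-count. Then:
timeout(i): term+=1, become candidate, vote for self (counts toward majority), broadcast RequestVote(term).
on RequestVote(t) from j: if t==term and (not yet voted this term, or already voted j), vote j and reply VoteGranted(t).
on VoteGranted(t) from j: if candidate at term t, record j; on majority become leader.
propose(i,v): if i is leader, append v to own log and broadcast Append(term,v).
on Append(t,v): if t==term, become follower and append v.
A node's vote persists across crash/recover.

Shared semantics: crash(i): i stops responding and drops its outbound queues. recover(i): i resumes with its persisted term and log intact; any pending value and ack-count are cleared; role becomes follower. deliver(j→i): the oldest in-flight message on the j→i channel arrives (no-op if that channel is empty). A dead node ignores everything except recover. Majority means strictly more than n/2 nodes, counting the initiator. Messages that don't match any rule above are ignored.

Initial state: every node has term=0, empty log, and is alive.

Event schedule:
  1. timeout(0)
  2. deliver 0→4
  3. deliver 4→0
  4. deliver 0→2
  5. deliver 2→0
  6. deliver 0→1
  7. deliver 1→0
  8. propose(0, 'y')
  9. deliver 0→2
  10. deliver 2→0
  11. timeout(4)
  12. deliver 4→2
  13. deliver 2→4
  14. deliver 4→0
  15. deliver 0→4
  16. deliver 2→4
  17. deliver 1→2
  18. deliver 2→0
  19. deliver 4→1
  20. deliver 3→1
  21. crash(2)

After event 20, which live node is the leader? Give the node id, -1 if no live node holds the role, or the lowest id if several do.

-1

step 1 timeout(0): 0={cand,t=1,log=-}
step 2 deliver 0→4: 4={foll,t=1,log=-}
step 3 deliver 4→0: —
step 4 deliver 0→2: 2={foll,t=1,log=-}
step 5 deliver 2→0: 0={lead,t=1,log=-}
step 6 deliver 0→1: 1={foll,t=1,log=-}
step 7 deliver 1→0: —
step 8 propose(0,'y'): 0={lead,t=1,log=y}
step 9 deliver 0→2: 2={foll,t=1,log=y}
step 10 deliver 2→0: —
step 11 timeout(4): 4={cand,t=2,log=-}
step 12 deliver 4→2: 2={foll,t=2,log=y}
step 13 deliver 2→4: —
step 14 deliver 4→0: 0={foll,t=2,log=y}
step 15 deliver 0→4: —
step 16 deliver 2→4: —
step 17 deliver 1→2: —
step 18 deliver 2→0: —
step 19 deliver 4→1: 1={foll,t=2,log=-}
step 20 deliver 3→1: —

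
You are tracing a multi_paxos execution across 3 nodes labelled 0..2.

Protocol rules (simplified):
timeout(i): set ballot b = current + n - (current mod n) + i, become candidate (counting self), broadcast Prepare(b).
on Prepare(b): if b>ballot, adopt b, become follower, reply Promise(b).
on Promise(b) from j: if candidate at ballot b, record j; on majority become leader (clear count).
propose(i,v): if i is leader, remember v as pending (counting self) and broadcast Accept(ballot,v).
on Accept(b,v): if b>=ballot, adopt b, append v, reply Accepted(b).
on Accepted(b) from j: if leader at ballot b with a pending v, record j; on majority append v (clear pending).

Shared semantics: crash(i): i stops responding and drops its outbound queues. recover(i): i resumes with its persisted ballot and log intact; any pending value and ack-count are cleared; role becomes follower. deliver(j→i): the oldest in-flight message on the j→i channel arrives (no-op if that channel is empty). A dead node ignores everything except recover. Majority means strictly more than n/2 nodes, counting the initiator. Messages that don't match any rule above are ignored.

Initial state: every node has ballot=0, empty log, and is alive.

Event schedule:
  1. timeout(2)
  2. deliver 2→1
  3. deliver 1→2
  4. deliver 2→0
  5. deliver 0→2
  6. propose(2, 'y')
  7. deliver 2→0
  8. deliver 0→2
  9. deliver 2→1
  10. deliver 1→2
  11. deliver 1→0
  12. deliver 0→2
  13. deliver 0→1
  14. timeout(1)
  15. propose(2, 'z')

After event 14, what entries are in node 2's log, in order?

y

e1 timeout(2): 2[cand,b=5,-]
e2 deliver 2→1: 1[foll,b=5,-]
e3 deliver 1→2: 2[lead,b=5,-]
e4 deliver 2→0: 0[foll,b=5,-]
e5 deliver 0→2: ·
e6 propose(2,'y'): ·
e7 deliver 2→0: 0[foll,b=5,y]
e8 deliver 0→2: 2[lead,b=5,y]
e9 deliver 2→1: 1[foll,b=5,y]
e10 deliver 1→2: ·
e11 deliver 1→0: ·
e12 deliver 0→2: ·
e13 deliver 0→1: ·
e14 timeout(1): 1[cand,b=7,y]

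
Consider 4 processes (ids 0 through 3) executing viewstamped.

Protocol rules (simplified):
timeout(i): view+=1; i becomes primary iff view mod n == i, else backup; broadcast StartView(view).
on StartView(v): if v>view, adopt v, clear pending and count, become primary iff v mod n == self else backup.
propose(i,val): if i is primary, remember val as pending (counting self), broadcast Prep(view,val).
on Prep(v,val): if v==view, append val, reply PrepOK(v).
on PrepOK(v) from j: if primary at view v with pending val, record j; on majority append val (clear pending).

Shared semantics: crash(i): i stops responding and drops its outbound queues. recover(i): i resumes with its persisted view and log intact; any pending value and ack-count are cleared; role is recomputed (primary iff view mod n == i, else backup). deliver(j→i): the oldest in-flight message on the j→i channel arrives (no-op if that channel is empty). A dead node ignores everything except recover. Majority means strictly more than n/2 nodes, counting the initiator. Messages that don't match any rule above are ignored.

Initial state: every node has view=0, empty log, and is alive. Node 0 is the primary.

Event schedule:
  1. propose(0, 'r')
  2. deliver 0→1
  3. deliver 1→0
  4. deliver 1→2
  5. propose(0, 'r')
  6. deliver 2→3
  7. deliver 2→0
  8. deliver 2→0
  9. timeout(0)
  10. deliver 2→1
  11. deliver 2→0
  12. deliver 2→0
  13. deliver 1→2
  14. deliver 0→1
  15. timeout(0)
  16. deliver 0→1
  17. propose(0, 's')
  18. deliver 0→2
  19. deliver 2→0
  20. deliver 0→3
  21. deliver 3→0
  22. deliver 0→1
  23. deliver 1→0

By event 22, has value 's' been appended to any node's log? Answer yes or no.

no

[1] propose(0,'r') → ∅
[2] deliver 0→1 → N1(back v0 [r])
[3] deliver 1→0 → ∅
[4] deliver 1→2 → ∅
[5] propose(0,'r') → ∅
[6] deliver 2→3 → ∅
[7] deliver 2→0 → ∅
[8] deliver 2→0 → ∅
[9] timeout(0) → N0(back v1 [-])
[10] deliver 2→1 → ∅
[11] deliver 2→0 → ∅
[12] deliver 2→0 → ∅
[13] deliver 1→2 → ∅
[14] deliver 0→1 → N1(back v0 [r,r])
[15] timeout(0) → N0(back v2 [-])
[16] deliver 0→1 → N1(prim v1 [r,r])
[17] propose(0,'s') → ∅
[18] deliver 0→2 → N2(back v0 [r])
[19] deliver 2→0 → ∅
[20] deliver 0→3 → N3(back v0 [r])
[21] deliver 3→0 → ∅
[22] deliver 0→1 → N1(back v2 [r,r])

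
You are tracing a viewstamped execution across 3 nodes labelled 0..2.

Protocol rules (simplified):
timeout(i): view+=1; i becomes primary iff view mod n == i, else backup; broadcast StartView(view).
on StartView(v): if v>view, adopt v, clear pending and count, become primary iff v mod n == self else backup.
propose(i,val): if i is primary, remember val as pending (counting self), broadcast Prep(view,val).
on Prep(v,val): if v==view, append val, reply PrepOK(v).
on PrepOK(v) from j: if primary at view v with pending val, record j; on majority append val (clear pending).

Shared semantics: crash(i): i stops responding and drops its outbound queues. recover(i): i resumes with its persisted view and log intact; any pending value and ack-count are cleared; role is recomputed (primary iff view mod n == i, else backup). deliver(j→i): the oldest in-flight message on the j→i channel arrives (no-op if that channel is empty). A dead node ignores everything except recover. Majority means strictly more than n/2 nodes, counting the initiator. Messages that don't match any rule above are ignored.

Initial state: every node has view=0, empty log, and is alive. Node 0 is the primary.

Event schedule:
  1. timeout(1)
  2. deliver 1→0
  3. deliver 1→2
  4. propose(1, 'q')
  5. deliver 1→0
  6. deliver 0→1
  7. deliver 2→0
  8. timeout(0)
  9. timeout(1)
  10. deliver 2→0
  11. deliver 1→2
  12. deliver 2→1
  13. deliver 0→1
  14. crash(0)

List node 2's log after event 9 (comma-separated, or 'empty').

empty

1. timeout(1):  <1:prim v1 ->
2. deliver 1→0:  <0:back v1 ->
3. deliver 1→2:  <2:back v1 ->
4. propose(1,'q'):  nop
5. deliver 1→0:  <0:back v1 q>
6. deliver 0→1:  <1:prim v1 q>
7. deliver 2→0:  nop
8. timeout(0):  <0:back v2 q>
9. timeout(1):  <1:back v2 q>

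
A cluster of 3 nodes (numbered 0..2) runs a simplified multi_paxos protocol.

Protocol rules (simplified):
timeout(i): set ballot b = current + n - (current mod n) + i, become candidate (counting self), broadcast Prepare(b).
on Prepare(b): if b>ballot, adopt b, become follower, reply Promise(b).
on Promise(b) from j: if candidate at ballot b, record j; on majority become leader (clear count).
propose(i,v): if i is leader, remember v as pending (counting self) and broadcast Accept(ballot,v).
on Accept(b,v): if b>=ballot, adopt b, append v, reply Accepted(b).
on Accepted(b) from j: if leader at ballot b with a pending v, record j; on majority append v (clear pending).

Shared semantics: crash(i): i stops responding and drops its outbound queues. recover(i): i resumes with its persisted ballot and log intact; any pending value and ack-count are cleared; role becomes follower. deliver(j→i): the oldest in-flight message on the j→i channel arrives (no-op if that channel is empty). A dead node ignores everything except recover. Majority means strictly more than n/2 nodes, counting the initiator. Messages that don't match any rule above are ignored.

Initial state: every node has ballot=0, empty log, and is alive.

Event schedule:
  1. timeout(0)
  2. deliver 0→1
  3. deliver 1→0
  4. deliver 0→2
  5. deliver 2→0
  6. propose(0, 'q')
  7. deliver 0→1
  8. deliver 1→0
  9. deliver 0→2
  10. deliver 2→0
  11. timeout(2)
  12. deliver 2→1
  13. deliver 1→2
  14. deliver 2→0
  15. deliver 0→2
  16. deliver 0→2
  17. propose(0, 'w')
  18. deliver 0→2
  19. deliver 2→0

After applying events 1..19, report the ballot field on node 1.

8

1. timeout(0):  <0:cand b3 ->
2. deliver 0→1:  <1:foll b3 ->
3. deliver 1→0:  <0:lead b3 ->
4. deliver 0→2:  <2:foll b3 ->
5. deliver 2→0:  nop
6. propose(0,'q'):  nop
7. deliver 0→1:  <1:foll b3 q>
8. deliver 1→0:  <0:lead b3 q>
9. deliver 0→2:  <2:foll b3 q>
10. deliver 2→0:  nop
11. timeout(2):  <2:cand b8 q>
12. deliver 2→1:  <1:foll b8 q>
13. deliver 1→2:  <2:lead b8 q>
14. deliver 2→0:  <0:foll b8 q>
15. deliver 0→2:  nop
16. deliver 0→2:  nop
17. propose(0,'w'):  nop
18. deliver 0→2:  nop
19. deliver 2→0:  nop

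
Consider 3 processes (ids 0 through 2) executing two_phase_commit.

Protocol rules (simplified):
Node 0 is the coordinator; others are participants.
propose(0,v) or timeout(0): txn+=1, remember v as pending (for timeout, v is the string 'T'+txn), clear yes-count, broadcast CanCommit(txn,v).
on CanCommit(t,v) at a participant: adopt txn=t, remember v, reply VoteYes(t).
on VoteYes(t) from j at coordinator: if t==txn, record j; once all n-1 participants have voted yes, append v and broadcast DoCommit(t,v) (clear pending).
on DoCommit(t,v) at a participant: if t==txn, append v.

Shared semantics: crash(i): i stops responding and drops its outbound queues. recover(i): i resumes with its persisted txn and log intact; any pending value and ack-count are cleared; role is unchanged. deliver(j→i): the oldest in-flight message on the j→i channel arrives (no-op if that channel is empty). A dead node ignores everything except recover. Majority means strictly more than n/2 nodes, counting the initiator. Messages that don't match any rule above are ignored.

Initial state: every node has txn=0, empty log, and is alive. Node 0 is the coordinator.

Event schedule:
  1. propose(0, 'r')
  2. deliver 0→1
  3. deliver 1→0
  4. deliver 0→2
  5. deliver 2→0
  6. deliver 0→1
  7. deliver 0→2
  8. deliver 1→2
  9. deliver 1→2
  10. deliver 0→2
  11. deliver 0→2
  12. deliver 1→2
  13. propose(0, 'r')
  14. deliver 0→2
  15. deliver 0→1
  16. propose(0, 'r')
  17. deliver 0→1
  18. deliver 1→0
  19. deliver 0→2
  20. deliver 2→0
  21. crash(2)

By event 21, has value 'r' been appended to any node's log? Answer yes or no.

yes

after 1 — propose(0,'r'): n0:coor/t1/[-]
after 2 — deliver 0→1: n1:part/t1/[-]
after 3 — deliver 1→0: ·
after 4 — deliver 0→2: n2:part/t1/[-]
after 5 — deliver 2→0: n0:coor/t1/[r]
after 6 — deliver 0→1: n1:part/t1/[r]
after 7 — deliver 0→2: n2:part/t1/[r]
after 8 — deliver 1→2: ·
after 9 — deliver 1→2: ·
after 10 — deliver 0→2: ·
after 11 — deliver 0→2: ·
after 12 — deliver 1→2: ·
after 13 — propose(0,'r'): n0:coor/t2/[r]
after 14 — deliver 0→2: n2:part/t2/[r]
after 15 — deliver 0→1: n1:part/t2/[r]
after 16 — propose(0,'r'): n0:coor/t3/[r]
after 17 — deliver 0→1: n1:part/t3/[r]
after 18 — deliver 1→0: ·
after 19 — deliver 0→2: n2:part/t3/[r]
after 20 — deliver 2→0: ·
after 21 — crash(2): n2:✗part/t3/[r]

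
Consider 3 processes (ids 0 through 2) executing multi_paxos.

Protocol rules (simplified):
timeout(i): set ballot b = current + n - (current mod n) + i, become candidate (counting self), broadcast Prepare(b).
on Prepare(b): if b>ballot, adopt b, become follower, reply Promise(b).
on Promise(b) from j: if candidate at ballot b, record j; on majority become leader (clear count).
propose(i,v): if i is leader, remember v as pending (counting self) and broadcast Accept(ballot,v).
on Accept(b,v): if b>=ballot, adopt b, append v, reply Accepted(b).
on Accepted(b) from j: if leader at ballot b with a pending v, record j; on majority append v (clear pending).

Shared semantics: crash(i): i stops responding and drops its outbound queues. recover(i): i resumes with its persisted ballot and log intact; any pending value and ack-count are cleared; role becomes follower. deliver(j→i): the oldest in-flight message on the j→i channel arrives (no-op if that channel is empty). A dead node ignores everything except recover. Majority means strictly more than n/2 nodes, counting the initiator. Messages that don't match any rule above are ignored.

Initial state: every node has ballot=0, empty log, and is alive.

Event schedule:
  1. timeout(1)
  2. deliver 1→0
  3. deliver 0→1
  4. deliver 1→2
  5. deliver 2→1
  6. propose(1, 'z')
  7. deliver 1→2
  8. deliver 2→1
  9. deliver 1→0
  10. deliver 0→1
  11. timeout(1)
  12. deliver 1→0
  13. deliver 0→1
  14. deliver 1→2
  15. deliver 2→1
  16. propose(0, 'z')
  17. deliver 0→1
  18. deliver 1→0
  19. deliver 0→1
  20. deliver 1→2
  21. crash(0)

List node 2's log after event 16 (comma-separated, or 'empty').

after 1 — timeout(1): n1:cand/b4/[-]
after 2 — deliver 1→0: n0:foll/b4/[-]
after 3 — deliver 0→1: n1:lead/b4/[-]
after 4 — deliver 1→2: n2:foll/b4/[-]
after 5 — deliver 2→1: ·
after 6 — propose(1,'z'): ·
after 7 — deliver 1→2: n2:foll/b4/[z]
after 8 — deliver 2→1: n1:lead/b4/[z]
after 9 — deliver 1→0: n0:foll/b4/[z]
after 10 — deliver 0→1: ·
after 11 — timeout(1): n1:cand/b7/[z]
after 12 — deliver 1→0: n0:foll/b7/[z]
after 13 — deliver 0→1: n1:lead/b7/[z]
after 14 — deliver 1→2: n2:foll/b7/[z]
after 15 — deliver 2→1: ·
after 16 — propose(0,'z'): ·

z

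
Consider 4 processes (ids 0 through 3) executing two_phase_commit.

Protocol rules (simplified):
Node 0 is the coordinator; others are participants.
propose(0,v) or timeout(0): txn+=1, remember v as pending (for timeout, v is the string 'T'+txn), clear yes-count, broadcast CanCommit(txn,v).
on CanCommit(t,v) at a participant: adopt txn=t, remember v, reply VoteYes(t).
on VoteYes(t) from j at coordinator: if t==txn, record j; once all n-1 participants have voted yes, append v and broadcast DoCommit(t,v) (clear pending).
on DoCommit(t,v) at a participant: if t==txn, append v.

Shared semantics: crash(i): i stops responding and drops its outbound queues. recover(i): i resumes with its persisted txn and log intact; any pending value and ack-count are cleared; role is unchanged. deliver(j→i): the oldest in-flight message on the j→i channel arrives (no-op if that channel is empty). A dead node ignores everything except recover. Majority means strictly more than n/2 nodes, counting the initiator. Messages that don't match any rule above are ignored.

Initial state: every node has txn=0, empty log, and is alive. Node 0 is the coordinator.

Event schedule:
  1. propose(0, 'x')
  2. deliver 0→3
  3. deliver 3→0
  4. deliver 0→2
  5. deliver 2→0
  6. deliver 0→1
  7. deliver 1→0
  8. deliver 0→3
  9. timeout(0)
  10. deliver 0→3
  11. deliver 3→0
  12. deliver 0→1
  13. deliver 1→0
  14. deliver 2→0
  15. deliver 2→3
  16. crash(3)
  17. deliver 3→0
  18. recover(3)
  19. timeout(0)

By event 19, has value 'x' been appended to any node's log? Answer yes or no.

step 1 propose(0,'x'): 0={coor,t=1,log=-}
step 2 deliver 0→3: 3={part,t=1,log=-}
step 3 deliver 3→0: —
step 4 deliver 0→2: 2={part,t=1,log=-}
step 5 deliver 2→0: —
step 6 deliver 0→1: 1={part,t=1,log=-}
step 7 deliver 1→0: 0={coor,t=1,log=x}
step 8 deliver 0→3: 3={part,t=1,log=x}
step 9 timeout(0): 0={coor,t=2,log=x}
step 10 deliver 0→3: 3={part,t=2,log=x}
step 11 deliver 3→0: —
step 12 deliver 0→1: 1={part,t=1,log=x}
step 13 deliver 1→0: —
step 14 deliver 2→0: —
step 15 deliver 2→3: —
step 16 crash(3): 3={✗part,t=2,log=x}
step 17 deliver 3→0: —
step 18 recover(3): 3={part,t=2,log=x}
step 19 timeout(0): 0={coor,t=3,log=x}

yes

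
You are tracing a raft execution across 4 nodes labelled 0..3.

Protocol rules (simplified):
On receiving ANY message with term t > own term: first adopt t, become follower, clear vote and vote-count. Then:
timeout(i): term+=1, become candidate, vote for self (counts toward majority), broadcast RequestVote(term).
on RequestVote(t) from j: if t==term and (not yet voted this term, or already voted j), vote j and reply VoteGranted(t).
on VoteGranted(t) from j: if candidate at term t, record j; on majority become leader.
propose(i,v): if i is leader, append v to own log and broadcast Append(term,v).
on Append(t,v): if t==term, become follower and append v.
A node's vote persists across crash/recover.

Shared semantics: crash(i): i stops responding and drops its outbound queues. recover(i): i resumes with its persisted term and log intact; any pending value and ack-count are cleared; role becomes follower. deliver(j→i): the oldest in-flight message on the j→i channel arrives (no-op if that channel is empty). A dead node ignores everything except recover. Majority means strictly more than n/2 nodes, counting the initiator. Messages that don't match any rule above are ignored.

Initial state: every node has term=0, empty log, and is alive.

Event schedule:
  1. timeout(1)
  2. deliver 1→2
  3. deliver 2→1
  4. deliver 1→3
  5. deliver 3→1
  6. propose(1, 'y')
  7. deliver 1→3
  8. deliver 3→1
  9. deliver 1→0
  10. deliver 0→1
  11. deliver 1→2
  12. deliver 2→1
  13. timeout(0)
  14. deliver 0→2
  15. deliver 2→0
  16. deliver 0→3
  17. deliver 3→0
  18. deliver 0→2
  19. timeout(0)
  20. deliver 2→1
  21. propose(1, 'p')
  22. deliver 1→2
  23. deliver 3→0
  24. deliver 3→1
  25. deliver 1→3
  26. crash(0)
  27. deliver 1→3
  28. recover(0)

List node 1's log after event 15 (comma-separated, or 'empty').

y

e1 timeout(1): 1[cand,t=1,-]
e2 deliver 1→2: 2[foll,t=1,-]
e3 deliver 2→1: ·
e4 deliver 1→3: 3[foll,t=1,-]
e5 deliver 3→1: 1[lead,t=1,-]
e6 propose(1,'y'): 1[lead,t=1,y]
e7 deliver 1→3: 3[foll,t=1,y]
e8 deliver 3→1: ·
e9 deliver 1→0: 0[foll,t=1,-]
e10 deliver 0→1: ·
e11 deliver 1→2: 2[foll,t=1,y]
e12 deliver 2→1: ·
e13 timeout(0): 0[cand,t=2,-]
e14 deliver 0→2: 2[foll,t=2,y]
e15 deliver 2→0: ·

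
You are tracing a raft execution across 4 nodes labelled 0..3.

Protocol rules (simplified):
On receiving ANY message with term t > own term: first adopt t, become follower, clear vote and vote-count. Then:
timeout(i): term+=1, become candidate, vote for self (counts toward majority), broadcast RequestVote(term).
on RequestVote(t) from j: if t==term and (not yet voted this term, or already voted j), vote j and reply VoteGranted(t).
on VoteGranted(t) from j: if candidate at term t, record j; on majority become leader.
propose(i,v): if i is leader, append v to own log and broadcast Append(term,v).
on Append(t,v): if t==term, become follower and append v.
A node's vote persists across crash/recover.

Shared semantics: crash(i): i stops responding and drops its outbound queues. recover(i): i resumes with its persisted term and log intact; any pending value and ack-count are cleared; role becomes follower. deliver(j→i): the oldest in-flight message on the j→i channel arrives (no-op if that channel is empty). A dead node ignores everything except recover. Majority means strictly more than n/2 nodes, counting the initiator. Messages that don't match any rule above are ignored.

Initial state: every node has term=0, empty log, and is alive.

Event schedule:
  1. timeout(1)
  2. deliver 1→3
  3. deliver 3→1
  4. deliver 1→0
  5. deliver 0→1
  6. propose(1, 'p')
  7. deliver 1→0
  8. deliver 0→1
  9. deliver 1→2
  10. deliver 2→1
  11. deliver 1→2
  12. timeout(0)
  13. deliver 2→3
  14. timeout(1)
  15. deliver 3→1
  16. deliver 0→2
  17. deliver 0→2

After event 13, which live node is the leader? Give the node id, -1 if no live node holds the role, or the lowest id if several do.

[1] timeout(1) → N1(cand t1 [-])
[2] deliver 1→3 → N3(foll t1 [-])
[3] deliver 3→1 → ∅
[4] deliver 1→0 → N0(foll t1 [-])
[5] deliver 0→1 → N1(lead t1 [-])
[6] propose(1,'p') → N1(lead t1 [p])
[7] deliver 1→0 → N0(foll t1 [p])
[8] deliver 0→1 → ∅
[9] deliver 1→2 → N2(foll t1 [-])
[10] deliver 2→1 → ∅
[11] deliver 1→2 → N2(foll t1 [p])
[12] timeout(0) → N0(cand t2 [p])
[13] deliver 2→3 → ∅

1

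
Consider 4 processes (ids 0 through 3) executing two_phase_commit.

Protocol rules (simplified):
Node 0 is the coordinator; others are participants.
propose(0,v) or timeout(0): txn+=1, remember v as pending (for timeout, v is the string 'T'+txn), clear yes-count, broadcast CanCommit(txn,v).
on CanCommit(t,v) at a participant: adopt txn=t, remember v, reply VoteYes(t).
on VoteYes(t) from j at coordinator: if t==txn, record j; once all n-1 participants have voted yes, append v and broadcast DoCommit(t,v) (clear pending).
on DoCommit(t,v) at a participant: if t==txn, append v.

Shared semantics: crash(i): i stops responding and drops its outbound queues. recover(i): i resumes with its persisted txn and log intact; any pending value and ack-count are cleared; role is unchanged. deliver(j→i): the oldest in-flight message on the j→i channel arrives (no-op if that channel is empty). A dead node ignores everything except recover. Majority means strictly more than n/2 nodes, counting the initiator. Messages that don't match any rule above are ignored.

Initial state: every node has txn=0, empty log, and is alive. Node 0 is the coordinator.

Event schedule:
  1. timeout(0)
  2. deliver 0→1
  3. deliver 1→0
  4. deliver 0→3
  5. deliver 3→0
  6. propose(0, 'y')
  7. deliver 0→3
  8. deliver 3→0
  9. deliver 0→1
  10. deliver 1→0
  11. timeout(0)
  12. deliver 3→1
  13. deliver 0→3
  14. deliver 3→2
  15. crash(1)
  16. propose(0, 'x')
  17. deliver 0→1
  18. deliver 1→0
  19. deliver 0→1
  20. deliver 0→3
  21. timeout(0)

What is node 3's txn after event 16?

after 1 — timeout(0): n0:coor/t1/[-]
after 2 — deliver 0→1: n1:part/t1/[-]
after 3 — deliver 1→0: ·
after 4 — deliver 0→3: n3:part/t1/[-]
after 5 — deliver 3→0: ·
after 6 — propose(0,'y'): n0:coor/t2/[-]
after 7 — deliver 0→3: n3:part/t2/[-]
after 8 — deliver 3→0: ·
after 9 — deliver 0→1: n1:part/t2/[-]
after 10 — deliver 1→0: ·
after 11 — timeout(0): n0:coor/t3/[-]
after 12 — deliver 3→1: ·
after 13 — deliver 0→3: n3:part/t3/[-]
after 14 — deliver 3→2: ·
after 15 — crash(1): n1:✗part/t2/[-]
after 16 — propose(0,'x'): n0:coor/t4/[-]

3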